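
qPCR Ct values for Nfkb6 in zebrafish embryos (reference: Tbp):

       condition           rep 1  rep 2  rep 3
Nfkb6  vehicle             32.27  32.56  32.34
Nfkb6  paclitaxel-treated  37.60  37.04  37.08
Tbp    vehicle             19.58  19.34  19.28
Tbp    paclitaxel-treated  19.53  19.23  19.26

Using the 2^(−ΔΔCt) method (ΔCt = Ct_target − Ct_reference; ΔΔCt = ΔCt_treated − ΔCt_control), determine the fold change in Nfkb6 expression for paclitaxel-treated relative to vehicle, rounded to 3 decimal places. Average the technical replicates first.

Mean Ct: Nfkb6 vehicle 32.390; Nfkb6 paclitaxel-treated 37.240; Tbp vehicle 19.400; Tbp paclitaxel-treated 19.340
ΔCt(vehicle) = 32.390 − 19.400 = 12.990
ΔCt(paclitaxel-treated) = 37.240 − 19.340 = 17.900
ΔΔCt = 17.900 − 12.990 = 4.910
Fold change = 2^(−4.910) = 0.0333

0.033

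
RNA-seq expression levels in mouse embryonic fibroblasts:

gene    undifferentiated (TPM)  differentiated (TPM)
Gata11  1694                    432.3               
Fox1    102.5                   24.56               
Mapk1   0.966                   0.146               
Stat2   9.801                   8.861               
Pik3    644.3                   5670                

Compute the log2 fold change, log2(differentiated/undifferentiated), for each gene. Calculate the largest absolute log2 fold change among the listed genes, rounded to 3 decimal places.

3.138

log2(432.3/1694) = -1.970  (Gata11)
log2(24.56/102.5) = -2.061  (Fox1)
log2(0.146/0.966) = -2.726  (Mapk1)
log2(8.861/9.801) = -0.145  (Stat2)
log2(5670/644.3) = 3.138  (Pik3)
The largest magnitude belongs to Pik3.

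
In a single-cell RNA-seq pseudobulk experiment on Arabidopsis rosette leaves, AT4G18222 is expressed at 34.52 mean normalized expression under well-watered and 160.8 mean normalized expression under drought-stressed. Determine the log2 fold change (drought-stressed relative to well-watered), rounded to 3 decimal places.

Fold change = 160.8 / 34.52 = 4.6582
log2(4.6582) = 2.2198

2.220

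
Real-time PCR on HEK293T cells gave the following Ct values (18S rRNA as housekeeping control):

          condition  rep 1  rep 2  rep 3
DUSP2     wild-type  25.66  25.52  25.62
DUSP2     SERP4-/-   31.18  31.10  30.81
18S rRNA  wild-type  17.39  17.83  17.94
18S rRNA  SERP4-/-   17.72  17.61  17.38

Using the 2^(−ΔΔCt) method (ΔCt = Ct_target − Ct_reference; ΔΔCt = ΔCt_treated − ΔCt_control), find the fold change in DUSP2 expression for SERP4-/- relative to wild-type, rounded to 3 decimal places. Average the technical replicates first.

Mean Ct: DUSP2 wild-type 25.600; DUSP2 SERP4-/- 31.030; 18S rRNA wild-type 17.720; 18S rRNA SERP4-/- 17.570
ΔCt(wild-type) = 25.600 − 17.720 = 7.880
ΔCt(SERP4-/-) = 31.030 − 17.570 = 13.460
ΔΔCt = 13.460 − 7.880 = 5.580
Fold change = 2^(−5.580) = 0.0209

0.021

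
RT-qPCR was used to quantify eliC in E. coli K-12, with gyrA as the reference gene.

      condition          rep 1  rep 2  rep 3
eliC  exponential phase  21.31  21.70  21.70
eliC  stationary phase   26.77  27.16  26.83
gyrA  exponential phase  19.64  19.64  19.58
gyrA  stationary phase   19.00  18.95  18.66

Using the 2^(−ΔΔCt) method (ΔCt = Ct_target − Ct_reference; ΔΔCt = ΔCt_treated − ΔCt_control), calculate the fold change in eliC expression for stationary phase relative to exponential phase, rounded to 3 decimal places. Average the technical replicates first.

0.015

Mean Ct: eliC exponential phase 21.570; eliC stationary phase 26.920; gyrA exponential phase 19.620; gyrA stationary phase 18.870
ΔCt(exponential phase) = 21.570 − 19.620 = 1.950
ΔCt(stationary phase) = 26.920 − 18.870 = 8.050
ΔΔCt = 8.050 − 1.950 = 6.100
Fold change = 2^(−6.100) = 0.0146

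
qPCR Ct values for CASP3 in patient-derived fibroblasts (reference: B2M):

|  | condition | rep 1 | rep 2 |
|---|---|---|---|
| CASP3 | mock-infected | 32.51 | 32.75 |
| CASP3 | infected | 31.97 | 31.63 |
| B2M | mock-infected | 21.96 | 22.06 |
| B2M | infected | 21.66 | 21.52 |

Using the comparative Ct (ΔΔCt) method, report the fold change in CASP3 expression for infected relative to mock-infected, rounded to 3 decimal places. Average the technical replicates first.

Mean Ct: CASP3 mock-infected 32.630; CASP3 infected 31.800; B2M mock-infected 22.010; B2M infected 21.590
ΔCt(mock-infected) = 32.630 − 22.010 = 10.620
ΔCt(infected) = 31.800 − 21.590 = 10.210
ΔΔCt = 10.210 − 10.620 = -0.410
Fold change = 2^(−(-0.410)) = 2^0.410 = 1.3287

1.329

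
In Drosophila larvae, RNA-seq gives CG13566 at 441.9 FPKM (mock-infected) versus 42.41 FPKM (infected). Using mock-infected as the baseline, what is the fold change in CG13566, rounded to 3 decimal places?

0.096

Fold change = 42.41 / 441.9 = 0.0960
CG13566 is downregulated.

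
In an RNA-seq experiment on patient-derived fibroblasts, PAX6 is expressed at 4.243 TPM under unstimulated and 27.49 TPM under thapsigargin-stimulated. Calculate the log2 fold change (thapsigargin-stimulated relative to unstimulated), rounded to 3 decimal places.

Fold change = 27.49 / 4.243 = 6.4789
log2(6.4789) = 2.6958

2.696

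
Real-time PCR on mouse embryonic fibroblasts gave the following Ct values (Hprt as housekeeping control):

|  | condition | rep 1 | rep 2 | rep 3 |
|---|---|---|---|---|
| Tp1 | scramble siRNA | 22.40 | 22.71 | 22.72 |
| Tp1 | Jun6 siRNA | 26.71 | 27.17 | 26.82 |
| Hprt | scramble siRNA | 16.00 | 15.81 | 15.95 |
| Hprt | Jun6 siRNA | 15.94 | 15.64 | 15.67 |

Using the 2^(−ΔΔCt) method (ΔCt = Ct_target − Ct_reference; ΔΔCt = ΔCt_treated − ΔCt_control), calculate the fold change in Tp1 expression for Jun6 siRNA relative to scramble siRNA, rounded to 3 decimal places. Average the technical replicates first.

0.045

Mean Ct: Tp1 scramble siRNA 22.610; Tp1 Jun6 siRNA 26.900; Hprt scramble siRNA 15.920; Hprt Jun6 siRNA 15.750
ΔCt(scramble siRNA) = 22.610 − 15.920 = 6.690
ΔCt(Jun6 siRNA) = 26.900 − 15.750 = 11.150
ΔΔCt = 11.150 − 6.690 = 4.460
Fold change = 2^(−4.460) = 0.0454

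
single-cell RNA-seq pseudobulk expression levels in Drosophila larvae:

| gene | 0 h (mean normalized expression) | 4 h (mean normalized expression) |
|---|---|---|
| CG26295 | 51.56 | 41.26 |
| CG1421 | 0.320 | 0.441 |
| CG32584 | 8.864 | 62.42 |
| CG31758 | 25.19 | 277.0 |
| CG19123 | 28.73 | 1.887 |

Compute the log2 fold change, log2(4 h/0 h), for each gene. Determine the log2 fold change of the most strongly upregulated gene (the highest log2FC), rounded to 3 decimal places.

3.459

log2(41.26/51.56) = -0.322  (CG26295)
log2(0.441/0.320) = 0.463  (CG1421)
log2(62.42/8.864) = 2.816  (CG32584)
log2(277.0/25.19) = 3.459  (CG31758)
log2(1.887/28.73) = -3.928  (CG19123)
CG31758 is most strongly upregulated.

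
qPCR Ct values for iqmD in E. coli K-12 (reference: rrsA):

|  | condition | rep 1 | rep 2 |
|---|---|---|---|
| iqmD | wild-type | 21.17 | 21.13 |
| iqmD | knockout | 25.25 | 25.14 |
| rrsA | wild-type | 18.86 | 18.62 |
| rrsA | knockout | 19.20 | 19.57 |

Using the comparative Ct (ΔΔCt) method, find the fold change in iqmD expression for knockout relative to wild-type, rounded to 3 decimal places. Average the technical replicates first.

Mean Ct: iqmD wild-type 21.150; iqmD knockout 25.195; rrsA wild-type 18.740; rrsA knockout 19.385
ΔCt(wild-type) = 21.150 − 18.740 = 2.410
ΔCt(knockout) = 25.195 − 19.385 = 5.810
ΔΔCt = 5.810 − 2.410 = 3.400
Fold change = 2^(−3.400) = 0.0947

0.095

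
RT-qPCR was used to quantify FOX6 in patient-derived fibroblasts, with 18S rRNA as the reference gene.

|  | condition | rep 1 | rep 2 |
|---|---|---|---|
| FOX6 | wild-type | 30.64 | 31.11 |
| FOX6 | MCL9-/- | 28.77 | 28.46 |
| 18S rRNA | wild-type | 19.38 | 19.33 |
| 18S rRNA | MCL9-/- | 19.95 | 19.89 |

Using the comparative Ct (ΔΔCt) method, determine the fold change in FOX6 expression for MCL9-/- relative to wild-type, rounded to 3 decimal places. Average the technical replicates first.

Mean Ct: FOX6 wild-type 30.875; FOX6 MCL9-/- 28.615; 18S rRNA wild-type 19.355; 18S rRNA MCL9-/- 19.920
ΔCt(wild-type) = 30.875 − 19.355 = 11.520
ΔCt(MCL9-/-) = 28.615 − 19.920 = 8.695
ΔΔCt = 8.695 − 11.520 = -2.825
Fold change = 2^(−(-2.825)) = 2^2.825 = 7.0861

7.086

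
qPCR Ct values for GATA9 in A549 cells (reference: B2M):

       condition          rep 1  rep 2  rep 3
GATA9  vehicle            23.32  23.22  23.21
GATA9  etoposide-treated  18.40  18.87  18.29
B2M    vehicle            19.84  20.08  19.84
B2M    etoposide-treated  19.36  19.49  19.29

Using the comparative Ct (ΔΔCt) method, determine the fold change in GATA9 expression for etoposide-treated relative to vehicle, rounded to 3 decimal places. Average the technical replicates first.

Mean Ct: GATA9 vehicle 23.250; GATA9 etoposide-treated 18.520; B2M vehicle 19.920; B2M etoposide-treated 19.380
ΔCt(vehicle) = 23.250 − 19.920 = 3.330
ΔCt(etoposide-treated) = 18.520 − 19.380 = -0.860
ΔΔCt = -0.860 − 3.330 = -4.190
Fold change = 2^(−(-4.190)) = 2^4.190 = 18.2522

18.252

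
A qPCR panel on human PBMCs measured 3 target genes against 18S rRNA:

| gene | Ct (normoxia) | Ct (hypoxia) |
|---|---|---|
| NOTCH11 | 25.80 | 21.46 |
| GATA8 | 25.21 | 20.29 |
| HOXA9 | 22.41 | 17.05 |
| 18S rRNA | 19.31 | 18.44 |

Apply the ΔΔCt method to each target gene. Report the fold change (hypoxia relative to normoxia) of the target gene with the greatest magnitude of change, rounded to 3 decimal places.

NOTCH11: ΔΔCt = (21.46−18.44) − (25.80−19.31) = 3.02 − 6.49 = -3.47; fold change = 2^3.47 = 11.081
GATA8: ΔΔCt = (20.29−18.44) − (25.21−19.31) = 1.85 − 5.90 = -4.05; fold change = 2^4.05 = 16.564
HOXA9: ΔΔCt = (17.05−18.44) − (22.41−19.31) = -1.39 − 3.10 = -4.49; fold change = 2^4.49 = 22.471
HOXA9 has the largest |ΔΔCt| = 4.49.

22.471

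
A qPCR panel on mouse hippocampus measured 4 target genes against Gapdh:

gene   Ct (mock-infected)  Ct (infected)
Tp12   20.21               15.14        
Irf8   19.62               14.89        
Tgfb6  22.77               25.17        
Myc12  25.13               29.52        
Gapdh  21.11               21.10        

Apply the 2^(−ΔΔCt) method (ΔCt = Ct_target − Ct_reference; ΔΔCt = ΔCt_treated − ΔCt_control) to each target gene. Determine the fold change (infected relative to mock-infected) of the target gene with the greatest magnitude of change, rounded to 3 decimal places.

Tp12: ΔΔCt = (15.14−21.10) − (20.21−21.11) = -5.96 − (-0.90) = -5.06; fold change = 2^5.06 = 33.359
Irf8: ΔΔCt = (14.89−21.10) − (19.62−21.11) = -6.21 − (-1.49) = -4.72; fold change = 2^4.72 = 26.355
Tgfb6: ΔΔCt = (25.17−21.10) − (22.77−21.11) = 4.07 − 1.66 = 2.41; fold change = 2^-2.41 = 0.188
Myc12: ΔΔCt = (29.52−21.10) − (25.13−21.11) = 8.42 − 4.02 = 4.40; fold change = 2^-4.40 = 0.047
Tp12 has the largest |ΔΔCt| = 5.06.

33.359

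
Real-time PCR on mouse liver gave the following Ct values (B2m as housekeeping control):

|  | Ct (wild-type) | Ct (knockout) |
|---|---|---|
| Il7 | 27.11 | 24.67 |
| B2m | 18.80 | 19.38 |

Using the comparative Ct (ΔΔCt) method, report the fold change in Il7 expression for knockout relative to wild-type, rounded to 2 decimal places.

8.11

ΔCt(wild-type) = 27.110 − 18.800 = 8.310
ΔCt(knockout) = 24.670 − 19.380 = 5.290
ΔΔCt = 5.290 − 8.310 = -3.020
Fold change = 2^(−(-3.020)) = 2^3.020 = 8.112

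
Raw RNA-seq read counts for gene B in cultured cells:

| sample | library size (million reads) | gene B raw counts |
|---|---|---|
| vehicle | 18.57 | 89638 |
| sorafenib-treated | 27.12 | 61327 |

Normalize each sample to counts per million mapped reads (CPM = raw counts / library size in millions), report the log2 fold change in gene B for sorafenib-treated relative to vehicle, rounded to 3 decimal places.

CPM(vehicle) = 89638 / 18.57 = 4827.0328
CPM(sorafenib-treated) = 61327 / 27.12 = 2261.3201
Fold change = 2261.3201 / 4827.0328 = 0.46847
log2(0.46847) = -1.0940

-1.094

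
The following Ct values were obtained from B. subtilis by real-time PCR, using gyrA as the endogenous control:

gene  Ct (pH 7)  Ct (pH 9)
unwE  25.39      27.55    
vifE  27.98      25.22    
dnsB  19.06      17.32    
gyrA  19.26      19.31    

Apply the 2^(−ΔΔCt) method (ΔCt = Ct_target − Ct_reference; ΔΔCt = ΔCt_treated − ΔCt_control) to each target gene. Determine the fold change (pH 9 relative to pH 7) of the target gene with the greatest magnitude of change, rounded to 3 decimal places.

unwE: ΔΔCt = (27.55−19.31) − (25.39−19.26) = 8.24 − 6.13 = 2.11; fold change = 2^-2.11 = 0.232
vifE: ΔΔCt = (25.22−19.31) − (27.98−19.26) = 5.91 − 8.72 = -2.81; fold change = 2^2.81 = 7.013
dnsB: ΔΔCt = (17.32−19.31) − (19.06−19.26) = -1.99 − (-0.20) = -1.79; fold change = 2^1.79 = 3.458
vifE has the largest |ΔΔCt| = 2.81.

7.013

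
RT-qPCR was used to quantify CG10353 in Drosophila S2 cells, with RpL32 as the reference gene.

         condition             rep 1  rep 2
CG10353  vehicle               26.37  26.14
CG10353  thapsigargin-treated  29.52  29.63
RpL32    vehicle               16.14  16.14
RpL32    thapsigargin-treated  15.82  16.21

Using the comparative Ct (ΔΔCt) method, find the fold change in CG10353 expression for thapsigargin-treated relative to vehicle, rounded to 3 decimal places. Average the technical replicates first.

0.092

Mean Ct: CG10353 vehicle 26.255; CG10353 thapsigargin-treated 29.575; RpL32 vehicle 16.140; RpL32 thapsigargin-treated 16.015
ΔCt(vehicle) = 26.255 − 16.140 = 10.115
ΔCt(thapsigargin-treated) = 29.575 − 16.015 = 13.560
ΔΔCt = 13.560 − 10.115 = 3.445
Fold change = 2^(−3.445) = 0.0918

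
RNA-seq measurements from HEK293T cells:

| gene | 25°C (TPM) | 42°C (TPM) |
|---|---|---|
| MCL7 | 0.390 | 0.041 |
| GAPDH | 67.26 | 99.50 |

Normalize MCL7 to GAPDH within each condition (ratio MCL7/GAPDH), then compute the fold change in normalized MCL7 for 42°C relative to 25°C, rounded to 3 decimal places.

0.071

MCL7/GAPDH (25°C) = 0.390 / 67.26 = 0.0057984
MCL7/GAPDH (42°C) = 0.041 / 99.50 = 0.00041206
Fold change = 0.00041206 / 0.0057984 = 0.0711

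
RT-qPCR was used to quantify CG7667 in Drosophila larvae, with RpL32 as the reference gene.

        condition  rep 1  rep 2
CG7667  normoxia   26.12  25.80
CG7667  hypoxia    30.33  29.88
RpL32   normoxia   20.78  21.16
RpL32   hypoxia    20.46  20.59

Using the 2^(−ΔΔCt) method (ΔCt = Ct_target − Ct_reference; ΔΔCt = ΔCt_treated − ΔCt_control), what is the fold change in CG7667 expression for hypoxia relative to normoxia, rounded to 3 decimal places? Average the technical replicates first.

0.042

Mean Ct: CG7667 normoxia 25.960; CG7667 hypoxia 30.105; RpL32 normoxia 20.970; RpL32 hypoxia 20.525
ΔCt(normoxia) = 25.960 − 20.970 = 4.990
ΔCt(hypoxia) = 30.105 − 20.525 = 9.580
ΔΔCt = 9.580 − 4.990 = 4.590
Fold change = 2^(−4.590) = 0.0415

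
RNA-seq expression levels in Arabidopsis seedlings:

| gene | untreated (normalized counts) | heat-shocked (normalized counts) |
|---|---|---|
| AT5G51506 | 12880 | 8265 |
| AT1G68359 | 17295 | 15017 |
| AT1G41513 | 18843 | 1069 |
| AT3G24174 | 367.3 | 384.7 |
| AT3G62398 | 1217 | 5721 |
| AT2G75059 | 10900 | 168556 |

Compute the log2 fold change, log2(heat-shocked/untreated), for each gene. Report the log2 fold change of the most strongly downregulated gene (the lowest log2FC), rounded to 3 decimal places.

log2(8265/12880) = -0.640  (AT5G51506)
log2(15017/17295) = -0.204  (AT1G68359)
log2(1069/18843) = -4.140  (AT1G41513)
log2(384.7/367.3) = 0.067  (AT3G24174)
log2(5721/1217) = 2.233  (AT3G62398)
log2(168556/10900) = 3.951  (AT2G75059)
AT1G41513 is most strongly downregulated.

-4.140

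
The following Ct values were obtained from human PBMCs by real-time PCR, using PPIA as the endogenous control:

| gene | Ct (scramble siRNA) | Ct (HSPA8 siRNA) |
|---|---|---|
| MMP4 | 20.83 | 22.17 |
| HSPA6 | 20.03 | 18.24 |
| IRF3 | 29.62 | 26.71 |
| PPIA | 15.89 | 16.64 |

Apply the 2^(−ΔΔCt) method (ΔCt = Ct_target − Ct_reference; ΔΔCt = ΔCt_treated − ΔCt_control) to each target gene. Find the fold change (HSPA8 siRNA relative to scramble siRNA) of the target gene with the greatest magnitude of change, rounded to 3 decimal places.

12.641

MMP4: ΔΔCt = (22.17−16.64) − (20.83−15.89) = 5.53 − 4.94 = 0.59; fold change = 2^-0.59 = 0.664
HSPA6: ΔΔCt = (18.24−16.64) − (20.03−15.89) = 1.60 − 4.14 = -2.54; fold change = 2^2.54 = 5.816
IRF3: ΔΔCt = (26.71−16.64) − (29.62−15.89) = 10.07 − 13.73 = -3.66; fold change = 2^3.66 = 12.641
IRF3 has the largest |ΔΔCt| = 3.66.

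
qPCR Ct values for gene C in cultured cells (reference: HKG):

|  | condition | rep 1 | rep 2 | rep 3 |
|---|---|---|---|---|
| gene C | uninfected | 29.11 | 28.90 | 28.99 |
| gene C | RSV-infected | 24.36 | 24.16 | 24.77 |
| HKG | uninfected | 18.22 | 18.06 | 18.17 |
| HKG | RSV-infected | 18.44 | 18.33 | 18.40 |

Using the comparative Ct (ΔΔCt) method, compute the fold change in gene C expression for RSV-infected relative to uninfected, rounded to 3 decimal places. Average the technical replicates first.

Mean Ct: gene C uninfected 29.000; gene C RSV-infected 24.430; HKG uninfected 18.150; HKG RSV-infected 18.390
ΔCt(uninfected) = 29.000 − 18.150 = 10.850
ΔCt(RSV-infected) = 24.430 − 18.390 = 6.040
ΔΔCt = 6.040 − 10.850 = -4.810
Fold change = 2^(−(-4.810)) = 2^4.810 = 28.0514

28.051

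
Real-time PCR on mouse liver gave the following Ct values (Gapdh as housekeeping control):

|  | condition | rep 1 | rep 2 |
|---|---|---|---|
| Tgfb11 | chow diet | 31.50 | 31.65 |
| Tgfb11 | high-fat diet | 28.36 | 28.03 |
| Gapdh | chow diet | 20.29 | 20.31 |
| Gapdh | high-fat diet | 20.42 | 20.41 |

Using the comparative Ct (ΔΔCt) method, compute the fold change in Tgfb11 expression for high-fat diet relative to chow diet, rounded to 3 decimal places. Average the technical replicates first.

Mean Ct: Tgfb11 chow diet 31.575; Tgfb11 high-fat diet 28.195; Gapdh chow diet 20.300; Gapdh high-fat diet 20.415
ΔCt(chow diet) = 31.575 − 20.300 = 11.275
ΔCt(high-fat diet) = 28.195 − 20.415 = 7.780
ΔΔCt = 7.780 − 11.275 = -3.495
Fold change = 2^(−(-3.495)) = 2^3.495 = 11.2746

11.275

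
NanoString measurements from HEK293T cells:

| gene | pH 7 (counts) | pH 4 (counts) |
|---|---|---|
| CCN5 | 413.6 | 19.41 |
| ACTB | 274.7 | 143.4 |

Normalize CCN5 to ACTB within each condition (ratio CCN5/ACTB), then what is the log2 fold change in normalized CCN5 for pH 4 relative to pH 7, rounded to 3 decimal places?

-3.476

CCN5/ACTB (pH 7) = 413.6 / 274.7 = 1.5056
CCN5/ACTB (pH 4) = 19.41 / 143.4 = 0.13536
Fold change = 0.13536 / 1.5056 = 0.0899
log2(0.0899) = -3.4756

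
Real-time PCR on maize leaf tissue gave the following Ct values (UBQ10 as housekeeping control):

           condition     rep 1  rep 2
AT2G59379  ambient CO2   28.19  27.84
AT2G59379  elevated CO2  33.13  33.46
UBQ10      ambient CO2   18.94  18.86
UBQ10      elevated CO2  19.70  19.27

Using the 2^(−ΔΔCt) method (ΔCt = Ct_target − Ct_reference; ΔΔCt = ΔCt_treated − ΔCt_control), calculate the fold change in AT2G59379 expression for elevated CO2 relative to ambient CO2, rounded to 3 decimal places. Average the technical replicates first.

Mean Ct: AT2G59379 ambient CO2 28.015; AT2G59379 elevated CO2 33.295; UBQ10 ambient CO2 18.900; UBQ10 elevated CO2 19.485
ΔCt(ambient CO2) = 28.015 − 18.900 = 9.115
ΔCt(elevated CO2) = 33.295 − 19.485 = 13.810
ΔΔCt = 13.810 − 9.115 = 4.695
Fold change = 2^(−4.695) = 0.0386

0.039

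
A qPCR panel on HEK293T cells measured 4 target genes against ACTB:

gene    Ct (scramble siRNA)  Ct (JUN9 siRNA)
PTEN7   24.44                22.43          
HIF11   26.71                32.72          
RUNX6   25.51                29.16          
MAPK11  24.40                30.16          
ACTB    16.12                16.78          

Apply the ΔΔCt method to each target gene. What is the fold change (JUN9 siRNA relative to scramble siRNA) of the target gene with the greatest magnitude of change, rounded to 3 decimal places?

PTEN7: ΔΔCt = (22.43−16.78) − (24.44−16.12) = 5.65 − 8.32 = -2.67; fold change = 2^2.67 = 6.364
HIF11: ΔΔCt = (32.72−16.78) − (26.71−16.12) = 15.94 − 10.59 = 5.35; fold change = 2^-5.35 = 0.025
RUNX6: ΔΔCt = (29.16−16.78) − (25.51−16.12) = 12.38 − 9.39 = 2.99; fold change = 2^-2.99 = 0.126
MAPK11: ΔΔCt = (30.16−16.78) − (24.40−16.12) = 13.38 − 8.28 = 5.10; fold change = 2^-5.10 = 0.029
HIF11 has the largest |ΔΔCt| = 5.35.

0.025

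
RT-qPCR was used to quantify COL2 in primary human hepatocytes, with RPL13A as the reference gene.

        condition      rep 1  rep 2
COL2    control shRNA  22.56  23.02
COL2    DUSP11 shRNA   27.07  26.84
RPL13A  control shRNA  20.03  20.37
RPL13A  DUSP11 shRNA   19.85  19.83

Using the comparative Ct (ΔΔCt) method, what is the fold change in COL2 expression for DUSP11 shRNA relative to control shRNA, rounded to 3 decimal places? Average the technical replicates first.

Mean Ct: COL2 control shRNA 22.790; COL2 DUSP11 shRNA 26.955; RPL13A control shRNA 20.200; RPL13A DUSP11 shRNA 19.840
ΔCt(control shRNA) = 22.790 − 20.200 = 2.590
ΔCt(DUSP11 shRNA) = 26.955 − 19.840 = 7.115
ΔΔCt = 7.115 − 2.590 = 4.525
Fold change = 2^(−4.525) = 0.0434

0.043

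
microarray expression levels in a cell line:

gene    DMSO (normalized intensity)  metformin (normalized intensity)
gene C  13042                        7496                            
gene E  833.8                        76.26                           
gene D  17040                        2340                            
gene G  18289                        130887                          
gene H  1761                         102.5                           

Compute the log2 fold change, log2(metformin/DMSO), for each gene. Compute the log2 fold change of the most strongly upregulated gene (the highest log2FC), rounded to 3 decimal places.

2.839

log2(7496/13042) = -0.799  (gene C)
log2(76.26/833.8) = -3.451  (gene E)
log2(2340/17040) = -2.864  (gene D)
log2(130887/18289) = 2.839  (gene G)
log2(102.5/1761) = -4.103  (gene H)
gene G is most strongly upregulated.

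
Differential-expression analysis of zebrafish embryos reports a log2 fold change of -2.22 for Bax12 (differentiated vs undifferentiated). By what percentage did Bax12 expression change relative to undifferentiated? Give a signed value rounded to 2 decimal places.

-78.54%

Fold change = 2^(-2.22) = 0.2146
Percent change = (FC − 1) × 100% = (0.2146 − 1) × 100 = -78.54%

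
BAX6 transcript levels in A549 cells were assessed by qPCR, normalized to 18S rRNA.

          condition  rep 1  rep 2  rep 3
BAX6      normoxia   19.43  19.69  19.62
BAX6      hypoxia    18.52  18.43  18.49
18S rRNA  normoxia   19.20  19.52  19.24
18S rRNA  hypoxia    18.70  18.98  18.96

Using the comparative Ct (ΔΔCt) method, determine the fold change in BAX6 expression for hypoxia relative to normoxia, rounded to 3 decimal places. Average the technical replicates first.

Mean Ct: BAX6 normoxia 19.580; BAX6 hypoxia 18.480; 18S rRNA normoxia 19.320; 18S rRNA hypoxia 18.880
ΔCt(normoxia) = 19.580 − 19.320 = 0.260
ΔCt(hypoxia) = 18.480 − 18.880 = -0.400
ΔΔCt = -0.400 − 0.260 = -0.660
Fold change = 2^(−(-0.660)) = 2^0.660 = 1.5801

1.580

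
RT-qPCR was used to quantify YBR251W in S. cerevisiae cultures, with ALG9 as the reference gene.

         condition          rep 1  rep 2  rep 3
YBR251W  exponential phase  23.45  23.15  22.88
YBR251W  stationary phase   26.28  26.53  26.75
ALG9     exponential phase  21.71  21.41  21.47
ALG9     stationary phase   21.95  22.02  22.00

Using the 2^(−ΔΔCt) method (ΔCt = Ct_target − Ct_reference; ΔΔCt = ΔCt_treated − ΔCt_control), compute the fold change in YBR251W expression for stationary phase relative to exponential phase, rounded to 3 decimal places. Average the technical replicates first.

0.134

Mean Ct: YBR251W exponential phase 23.160; YBR251W stationary phase 26.520; ALG9 exponential phase 21.530; ALG9 stationary phase 21.990
ΔCt(exponential phase) = 23.160 − 21.530 = 1.630
ΔCt(stationary phase) = 26.520 − 21.990 = 4.530
ΔΔCt = 4.530 − 1.630 = 2.900
Fold change = 2^(−2.900) = 0.1340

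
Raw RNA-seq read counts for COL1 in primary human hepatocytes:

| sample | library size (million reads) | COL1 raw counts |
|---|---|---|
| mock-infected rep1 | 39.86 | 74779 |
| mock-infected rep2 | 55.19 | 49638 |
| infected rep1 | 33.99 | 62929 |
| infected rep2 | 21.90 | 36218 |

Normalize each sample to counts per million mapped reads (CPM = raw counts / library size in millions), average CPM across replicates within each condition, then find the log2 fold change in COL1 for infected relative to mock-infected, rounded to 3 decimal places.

0.337

CPM(mock-infected rep1) = 74779 / 39.86 = 1876.0411
CPM(mock-infected rep2) = 49638 / 55.19 = 899.4021
CPM(infected rep1) = 62929 / 33.99 = 1851.3975
CPM(infected rep2) = 36218 / 21.90 = 1653.7900
mean CPM(mock-infected) = 1387.7216; mean CPM(infected) = 1752.5937
Fold change = 1752.5937 / 1387.7216 = 1.26293
log2(1.26293) = 0.3368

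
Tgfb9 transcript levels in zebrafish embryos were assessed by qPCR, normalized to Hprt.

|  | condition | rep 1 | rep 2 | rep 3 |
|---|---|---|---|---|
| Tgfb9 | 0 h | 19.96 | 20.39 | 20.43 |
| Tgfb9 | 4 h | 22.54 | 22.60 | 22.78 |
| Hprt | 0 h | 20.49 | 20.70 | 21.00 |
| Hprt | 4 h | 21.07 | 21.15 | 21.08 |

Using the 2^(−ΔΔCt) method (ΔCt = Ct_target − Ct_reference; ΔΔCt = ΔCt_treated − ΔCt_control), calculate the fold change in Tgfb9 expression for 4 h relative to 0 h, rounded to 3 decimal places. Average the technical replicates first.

Mean Ct: Tgfb9 0 h 20.260; Tgfb9 4 h 22.640; Hprt 0 h 20.730; Hprt 4 h 21.100
ΔCt(0 h) = 20.260 − 20.730 = -0.470
ΔCt(4 h) = 22.640 − 21.100 = 1.540
ΔΔCt = 1.540 − (-0.470) = 2.010
Fold change = 2^(−2.010) = 0.2483

0.248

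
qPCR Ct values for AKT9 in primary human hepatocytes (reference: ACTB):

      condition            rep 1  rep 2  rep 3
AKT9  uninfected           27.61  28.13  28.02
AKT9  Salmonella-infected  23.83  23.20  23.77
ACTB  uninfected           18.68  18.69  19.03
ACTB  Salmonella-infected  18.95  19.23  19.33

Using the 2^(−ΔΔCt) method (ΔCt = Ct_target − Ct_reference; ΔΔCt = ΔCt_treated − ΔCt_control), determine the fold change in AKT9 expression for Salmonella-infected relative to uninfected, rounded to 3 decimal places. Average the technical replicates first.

Mean Ct: AKT9 uninfected 27.920; AKT9 Salmonella-infected 23.600; ACTB uninfected 18.800; ACTB Salmonella-infected 19.170
ΔCt(uninfected) = 27.920 − 18.800 = 9.120
ΔCt(Salmonella-infected) = 23.600 − 19.170 = 4.430
ΔΔCt = 4.430 − 9.120 = -4.690
Fold change = 2^(−(-4.690)) = 2^4.690 = 25.8125

25.813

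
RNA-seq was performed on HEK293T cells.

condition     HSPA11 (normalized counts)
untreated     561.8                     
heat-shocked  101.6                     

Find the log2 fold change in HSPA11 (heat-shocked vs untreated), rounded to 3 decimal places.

-2.467

Fold change = 101.6 / 561.8 = 0.1808
log2(0.1808) = -2.4672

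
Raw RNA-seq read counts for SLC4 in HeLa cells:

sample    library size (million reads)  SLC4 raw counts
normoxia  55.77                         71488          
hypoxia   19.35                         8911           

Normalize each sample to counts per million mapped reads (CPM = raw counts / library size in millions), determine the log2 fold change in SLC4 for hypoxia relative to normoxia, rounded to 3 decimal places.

CPM(normoxia) = 71488 / 55.77 = 1281.8361
CPM(hypoxia) = 8911 / 19.35 = 460.5168
Fold change = 460.5168 / 1281.8361 = 0.35926
log2(0.35926) = -1.4769

-1.477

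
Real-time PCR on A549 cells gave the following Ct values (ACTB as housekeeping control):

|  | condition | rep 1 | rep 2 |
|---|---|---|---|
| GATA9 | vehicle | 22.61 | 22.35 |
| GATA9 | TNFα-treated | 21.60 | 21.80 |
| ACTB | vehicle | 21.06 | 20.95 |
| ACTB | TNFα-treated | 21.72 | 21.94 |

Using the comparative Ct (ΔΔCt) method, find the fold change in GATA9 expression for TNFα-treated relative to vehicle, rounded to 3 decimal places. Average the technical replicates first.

Mean Ct: GATA9 vehicle 22.480; GATA9 TNFα-treated 21.700; ACTB vehicle 21.005; ACTB TNFα-treated 21.830
ΔCt(vehicle) = 22.480 − 21.005 = 1.475
ΔCt(TNFα-treated) = 21.700 − 21.830 = -0.130
ΔΔCt = -0.130 − 1.475 = -1.605
Fold change = 2^(−(-1.605)) = 2^1.605 = 3.0420

3.042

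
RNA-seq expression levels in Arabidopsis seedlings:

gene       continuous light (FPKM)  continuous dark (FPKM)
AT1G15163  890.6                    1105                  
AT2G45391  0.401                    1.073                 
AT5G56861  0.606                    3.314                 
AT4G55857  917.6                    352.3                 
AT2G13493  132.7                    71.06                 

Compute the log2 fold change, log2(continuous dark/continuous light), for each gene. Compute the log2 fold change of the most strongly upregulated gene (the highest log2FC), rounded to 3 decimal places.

log2(1105/890.6) = 0.311  (AT1G15163)
log2(1.073/0.401) = 1.420  (AT2G45391)
log2(3.314/0.606) = 2.451  (AT5G56861)
log2(352.3/917.6) = -1.381  (AT4G55857)
log2(71.06/132.7) = -0.901  (AT2G13493)
AT5G56861 is most strongly upregulated.

2.451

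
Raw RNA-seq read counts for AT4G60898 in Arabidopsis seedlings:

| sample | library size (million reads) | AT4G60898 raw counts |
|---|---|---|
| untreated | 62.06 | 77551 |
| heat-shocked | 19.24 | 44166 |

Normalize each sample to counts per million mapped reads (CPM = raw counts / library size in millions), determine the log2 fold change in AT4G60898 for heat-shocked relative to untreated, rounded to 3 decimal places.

CPM(untreated) = 77551 / 62.06 = 1249.6133
CPM(heat-shocked) = 44166 / 19.24 = 2295.5301
Fold change = 2295.5301 / 1249.6133 = 1.83699
log2(1.83699) = 0.8773

0.877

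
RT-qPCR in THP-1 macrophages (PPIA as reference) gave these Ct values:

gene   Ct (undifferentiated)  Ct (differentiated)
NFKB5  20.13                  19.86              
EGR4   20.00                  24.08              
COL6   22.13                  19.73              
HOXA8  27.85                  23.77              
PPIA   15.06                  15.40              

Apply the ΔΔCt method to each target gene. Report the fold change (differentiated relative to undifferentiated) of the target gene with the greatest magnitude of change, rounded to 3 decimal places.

21.407

NFKB5: ΔΔCt = (19.86−15.40) − (20.13−15.06) = 4.46 − 5.07 = -0.61; fold change = 2^0.61 = 1.526
EGR4: ΔΔCt = (24.08−15.40) − (20.00−15.06) = 8.68 − 4.94 = 3.74; fold change = 2^-3.74 = 0.075
COL6: ΔΔCt = (19.73−15.40) − (22.13−15.06) = 4.33 − 7.07 = -2.74; fold change = 2^2.74 = 6.681
HOXA8: ΔΔCt = (23.77−15.40) − (27.85−15.06) = 8.37 − 12.79 = -4.42; fold change = 2^4.42 = 21.407
HOXA8 has the largest |ΔΔCt| = 4.42.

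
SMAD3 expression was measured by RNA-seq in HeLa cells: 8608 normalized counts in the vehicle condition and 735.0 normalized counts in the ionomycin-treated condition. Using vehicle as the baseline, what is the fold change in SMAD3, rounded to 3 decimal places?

Fold change = 735.0 / 8608 = 0.0854
SMAD3 is downregulated.

0.085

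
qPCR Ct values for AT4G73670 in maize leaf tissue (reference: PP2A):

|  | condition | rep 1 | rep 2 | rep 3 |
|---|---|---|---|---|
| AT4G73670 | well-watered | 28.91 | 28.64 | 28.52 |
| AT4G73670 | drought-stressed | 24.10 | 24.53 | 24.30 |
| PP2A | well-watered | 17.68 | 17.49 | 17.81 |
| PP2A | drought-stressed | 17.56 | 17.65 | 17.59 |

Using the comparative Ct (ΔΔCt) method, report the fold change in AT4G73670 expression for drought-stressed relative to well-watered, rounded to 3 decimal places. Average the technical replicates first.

Mean Ct: AT4G73670 well-watered 28.690; AT4G73670 drought-stressed 24.310; PP2A well-watered 17.660; PP2A drought-stressed 17.600
ΔCt(well-watered) = 28.690 − 17.660 = 11.030
ΔCt(drought-stressed) = 24.310 − 17.600 = 6.710
ΔΔCt = 6.710 − 11.030 = -4.320
Fold change = 2^(−(-4.320)) = 2^4.320 = 19.9733

19.973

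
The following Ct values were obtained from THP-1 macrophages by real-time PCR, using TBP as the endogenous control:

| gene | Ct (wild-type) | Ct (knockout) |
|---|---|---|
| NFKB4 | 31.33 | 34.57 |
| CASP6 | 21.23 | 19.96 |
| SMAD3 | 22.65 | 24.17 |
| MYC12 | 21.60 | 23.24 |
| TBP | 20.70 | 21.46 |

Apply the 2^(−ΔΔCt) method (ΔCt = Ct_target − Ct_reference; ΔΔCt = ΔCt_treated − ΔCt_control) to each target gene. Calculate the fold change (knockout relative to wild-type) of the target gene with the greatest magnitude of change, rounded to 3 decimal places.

NFKB4: ΔΔCt = (34.57−21.46) − (31.33−20.70) = 13.11 − 10.63 = 2.48; fold change = 2^-2.48 = 0.179
CASP6: ΔΔCt = (19.96−21.46) − (21.23−20.70) = -1.50 − 0.53 = -2.03; fold change = 2^2.03 = 4.084
SMAD3: ΔΔCt = (24.17−21.46) − (22.65−20.70) = 2.71 − 1.95 = 0.76; fold change = 2^-0.76 = 0.590
MYC12: ΔΔCt = (23.24−21.46) − (21.60−20.70) = 1.78 − 0.90 = 0.88; fold change = 2^-0.88 = 0.543
NFKB4 has the largest |ΔΔCt| = 2.48.

0.179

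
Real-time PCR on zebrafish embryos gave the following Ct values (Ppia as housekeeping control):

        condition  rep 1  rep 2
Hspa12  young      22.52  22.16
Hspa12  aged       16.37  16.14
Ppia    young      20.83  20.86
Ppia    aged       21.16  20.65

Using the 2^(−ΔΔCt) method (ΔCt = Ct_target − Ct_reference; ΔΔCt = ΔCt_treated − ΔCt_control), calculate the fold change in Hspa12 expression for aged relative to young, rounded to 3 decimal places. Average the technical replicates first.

Mean Ct: Hspa12 young 22.340; Hspa12 aged 16.255; Ppia young 20.845; Ppia aged 20.905
ΔCt(young) = 22.340 − 20.845 = 1.495
ΔCt(aged) = 16.255 − 20.905 = -4.650
ΔΔCt = -4.650 − 1.495 = -6.145
Fold change = 2^(−(-6.145)) = 2^6.145 = 70.7668

70.767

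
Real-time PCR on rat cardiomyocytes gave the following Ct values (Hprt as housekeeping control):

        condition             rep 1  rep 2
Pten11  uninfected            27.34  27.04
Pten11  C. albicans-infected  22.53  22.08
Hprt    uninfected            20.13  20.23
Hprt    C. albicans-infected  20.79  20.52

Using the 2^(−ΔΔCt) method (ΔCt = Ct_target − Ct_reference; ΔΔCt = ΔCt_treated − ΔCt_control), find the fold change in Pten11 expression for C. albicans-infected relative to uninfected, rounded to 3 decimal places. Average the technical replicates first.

Mean Ct: Pten11 uninfected 27.190; Pten11 C. albicans-infected 22.305; Hprt uninfected 20.180; Hprt C. albicans-infected 20.655
ΔCt(uninfected) = 27.190 − 20.180 = 7.010
ΔCt(C. albicans-infected) = 22.305 − 20.655 = 1.650
ΔΔCt = 1.650 − 7.010 = -5.360
Fold change = 2^(−(-5.360)) = 2^5.360 = 41.0696

41.070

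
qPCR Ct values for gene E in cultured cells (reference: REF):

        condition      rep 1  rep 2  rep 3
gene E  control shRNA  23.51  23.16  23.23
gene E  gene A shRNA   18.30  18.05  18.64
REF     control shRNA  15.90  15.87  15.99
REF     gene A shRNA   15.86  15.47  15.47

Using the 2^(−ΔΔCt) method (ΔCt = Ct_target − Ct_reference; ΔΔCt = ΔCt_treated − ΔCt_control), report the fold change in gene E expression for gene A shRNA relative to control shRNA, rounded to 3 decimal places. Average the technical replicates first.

25.107

Mean Ct: gene E control shRNA 23.300; gene E gene A shRNA 18.330; REF control shRNA 15.920; REF gene A shRNA 15.600
ΔCt(control shRNA) = 23.300 − 15.920 = 7.380
ΔCt(gene A shRNA) = 18.330 − 15.600 = 2.730
ΔΔCt = 2.730 − 7.380 = -4.650
Fold change = 2^(−(-4.650)) = 2^4.650 = 25.1067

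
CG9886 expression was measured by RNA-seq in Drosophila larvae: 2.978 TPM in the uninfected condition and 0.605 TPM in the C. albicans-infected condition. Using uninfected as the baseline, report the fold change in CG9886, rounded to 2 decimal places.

0.20

Fold change = 0.605 / 2.978 = 0.203
CG9886 is downregulated.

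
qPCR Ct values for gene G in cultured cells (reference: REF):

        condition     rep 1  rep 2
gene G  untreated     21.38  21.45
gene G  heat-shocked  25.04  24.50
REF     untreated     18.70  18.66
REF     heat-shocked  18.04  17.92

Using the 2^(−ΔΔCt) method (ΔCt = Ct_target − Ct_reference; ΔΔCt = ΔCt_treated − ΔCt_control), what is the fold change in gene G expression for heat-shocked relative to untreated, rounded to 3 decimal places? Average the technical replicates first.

Mean Ct: gene G untreated 21.415; gene G heat-shocked 24.770; REF untreated 18.680; REF heat-shocked 17.980
ΔCt(untreated) = 21.415 − 18.680 = 2.735
ΔCt(heat-shocked) = 24.770 − 17.980 = 6.790
ΔΔCt = 6.790 − 2.735 = 4.055
Fold change = 2^(−4.055) = 0.0602

0.060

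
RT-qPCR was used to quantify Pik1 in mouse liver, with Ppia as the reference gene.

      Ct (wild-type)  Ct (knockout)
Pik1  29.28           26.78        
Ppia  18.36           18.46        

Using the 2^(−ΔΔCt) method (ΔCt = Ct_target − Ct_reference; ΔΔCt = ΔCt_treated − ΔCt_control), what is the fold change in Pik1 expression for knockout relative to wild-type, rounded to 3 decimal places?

ΔCt(wild-type) = 29.280 − 18.360 = 10.920
ΔCt(knockout) = 26.780 − 18.460 = 8.320
ΔΔCt = 8.320 − 10.920 = -2.600
Fold change = 2^(−(-2.600)) = 2^2.600 = 6.0629

6.063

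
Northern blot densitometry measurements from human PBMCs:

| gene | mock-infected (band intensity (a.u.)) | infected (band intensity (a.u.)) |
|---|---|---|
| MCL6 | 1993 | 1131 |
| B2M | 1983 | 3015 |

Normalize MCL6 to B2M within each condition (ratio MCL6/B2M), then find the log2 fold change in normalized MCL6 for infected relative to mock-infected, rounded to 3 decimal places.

MCL6/B2M (mock-infected) = 1993 / 1983 = 1.005
MCL6/B2M (infected) = 1131 / 3015 = 0.37512
Fold change = 0.37512 / 1.005 = 0.3732
log2(0.3732) = -1.4218

-1.422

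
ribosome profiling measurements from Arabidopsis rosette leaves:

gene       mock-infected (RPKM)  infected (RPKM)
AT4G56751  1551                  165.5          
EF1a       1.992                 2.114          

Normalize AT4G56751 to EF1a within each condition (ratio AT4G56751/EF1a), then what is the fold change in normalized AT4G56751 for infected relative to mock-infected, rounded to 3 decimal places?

0.101

AT4G56751/EF1a (mock-infected) = 1551 / 1.992 = 778.61
AT4G56751/EF1a (infected) = 165.5 / 2.114 = 78.288
Fold change = 78.288 / 778.61 = 0.1005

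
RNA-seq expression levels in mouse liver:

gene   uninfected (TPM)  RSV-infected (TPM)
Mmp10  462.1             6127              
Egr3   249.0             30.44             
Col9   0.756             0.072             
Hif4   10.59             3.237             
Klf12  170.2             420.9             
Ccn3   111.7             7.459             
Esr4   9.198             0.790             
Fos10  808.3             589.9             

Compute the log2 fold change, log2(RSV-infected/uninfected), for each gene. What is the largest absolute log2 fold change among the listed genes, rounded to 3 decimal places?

3.905

log2(6127/462.1) = 3.729  (Mmp10)
log2(30.44/249.0) = -3.032  (Egr3)
log2(0.072/0.756) = -3.392  (Col9)
log2(3.237/10.59) = -1.710  (Hif4)
log2(420.9/170.2) = 1.306  (Klf12)
log2(7.459/111.7) = -3.905  (Ccn3)
log2(0.790/9.198) = -3.541  (Esr4)
log2(589.9/808.3) = -0.454  (Fos10)
The largest magnitude belongs to Ccn3.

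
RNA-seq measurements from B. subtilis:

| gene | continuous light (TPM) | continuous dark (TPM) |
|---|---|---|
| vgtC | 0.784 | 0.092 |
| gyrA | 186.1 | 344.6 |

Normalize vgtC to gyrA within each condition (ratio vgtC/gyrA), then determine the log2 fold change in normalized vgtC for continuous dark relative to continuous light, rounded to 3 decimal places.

vgtC/gyrA (continuous light) = 0.784 / 186.1 = 0.0042128
vgtC/gyrA (continuous dark) = 0.092 / 344.6 = 0.00026698
Fold change = 0.00026698 / 0.0042128 = 0.0634
log2(0.0634) = -3.9800

-3.980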